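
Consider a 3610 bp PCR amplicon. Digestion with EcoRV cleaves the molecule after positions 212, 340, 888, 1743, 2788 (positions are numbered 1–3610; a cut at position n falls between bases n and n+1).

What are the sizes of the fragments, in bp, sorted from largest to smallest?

1045, 855, 822, 548, 212, 128 bp

Linear molecule, 5 cuts → 6 fragments:
  212 − 0 = 212 bp
  340 − 212 = 128 bp
  888 − 340 = 548 bp
  1743 − 888 = 855 bp
  2788 − 1743 = 1045 bp
  3610 − 2788 = 822 bp
Sorted largest to smallest: 1045, 855, 822, 548, 212, 128 bp.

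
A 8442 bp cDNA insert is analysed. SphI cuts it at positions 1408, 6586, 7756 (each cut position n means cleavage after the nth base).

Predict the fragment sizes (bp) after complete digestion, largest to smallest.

Linear molecule, 3 cuts → 4 fragments:
  1408 − 0 = 1408 bp
  6586 − 1408 = 5178 bp
  7756 − 6586 = 1170 bp
  8442 − 7756 = 686 bp
Sorted largest to smallest: 5178, 1408, 1170, 686 bp.

5178, 1408, 1170, 686 bp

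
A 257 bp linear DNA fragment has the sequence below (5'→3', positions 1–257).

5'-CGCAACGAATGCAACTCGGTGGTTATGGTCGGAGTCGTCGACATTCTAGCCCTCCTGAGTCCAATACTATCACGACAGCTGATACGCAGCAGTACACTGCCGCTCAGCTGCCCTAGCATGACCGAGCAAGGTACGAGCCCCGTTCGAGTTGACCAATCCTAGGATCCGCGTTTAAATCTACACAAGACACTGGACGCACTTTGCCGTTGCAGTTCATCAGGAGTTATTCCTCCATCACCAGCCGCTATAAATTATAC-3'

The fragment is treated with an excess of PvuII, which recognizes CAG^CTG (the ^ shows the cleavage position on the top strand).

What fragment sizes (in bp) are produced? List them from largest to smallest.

150, 78, 29 bp

PvuII sites (CAGCTG) start at positions 76, 105.
PvuII cuts after base 3 of each site, so after positions 78, 107.
Linear molecule, 2 cuts → 3 fragments:
  1–78 → 78 bp
  79–107 → 29 bp
  108–257 → 150 bp
Sorted largest to smallest: 150, 78, 29 bp.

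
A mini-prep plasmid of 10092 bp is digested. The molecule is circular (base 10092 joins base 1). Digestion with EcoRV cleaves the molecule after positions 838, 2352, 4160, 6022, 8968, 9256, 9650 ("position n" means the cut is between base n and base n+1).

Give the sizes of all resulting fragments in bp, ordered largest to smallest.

Circular molecule, 7 cuts → 7 fragments:
  2352 − 838 = 1514 bp
  4160 − 2352 = 1808 bp
  6022 − 4160 = 1862 bp
  8968 − 6022 = 2946 bp
  9256 − 8968 = 288 bp
  9650 − 9256 = 394 bp
  wrap: 10092 − 9650 + 838 = 1280 bp
Sorted largest to smallest: 2946, 1862, 1808, 1514, 1280, 394, 288 bp.

2946, 1862, 1808, 1514, 1280, 394, 288 bp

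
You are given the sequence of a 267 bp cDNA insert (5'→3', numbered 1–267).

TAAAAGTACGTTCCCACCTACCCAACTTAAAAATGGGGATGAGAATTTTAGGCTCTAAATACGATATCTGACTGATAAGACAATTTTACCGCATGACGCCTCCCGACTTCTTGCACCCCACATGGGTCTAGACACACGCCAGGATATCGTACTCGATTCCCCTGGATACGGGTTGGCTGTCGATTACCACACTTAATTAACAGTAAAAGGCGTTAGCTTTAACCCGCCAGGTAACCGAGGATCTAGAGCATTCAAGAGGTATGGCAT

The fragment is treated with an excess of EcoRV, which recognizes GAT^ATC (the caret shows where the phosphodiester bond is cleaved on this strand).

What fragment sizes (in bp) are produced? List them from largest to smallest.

EcoRV sites (GATATC) start at positions 63, 143.
EcoRV cuts after base 3 of each site, so after positions 65, 145.
Linear molecule, 2 cuts → 3 fragments:
  1–65 → 65 bp
  66–145 → 80 bp
  146–267 → 122 bp
Sorted largest to smallest: 122, 80, 65 bp.

122, 80, 65 bp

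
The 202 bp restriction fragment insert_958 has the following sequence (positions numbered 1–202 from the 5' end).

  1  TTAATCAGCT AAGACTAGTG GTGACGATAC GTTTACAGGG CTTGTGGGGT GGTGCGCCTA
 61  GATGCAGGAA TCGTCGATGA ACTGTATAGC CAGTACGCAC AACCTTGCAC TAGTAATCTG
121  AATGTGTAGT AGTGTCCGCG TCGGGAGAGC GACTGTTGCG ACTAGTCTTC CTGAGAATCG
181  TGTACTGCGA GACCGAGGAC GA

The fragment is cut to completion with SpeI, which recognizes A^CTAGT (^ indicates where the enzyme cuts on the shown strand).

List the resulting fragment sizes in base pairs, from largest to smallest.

SpeI sites (ACTAGT) start at positions 14, 109, 161.
SpeI cuts after the first base of each site, so after positions 14, 109, 161.
Linear molecule, 3 cuts → 4 fragments:
  1–14 → 14 bp
  15–109 → 95 bp
  110–161 → 52 bp
  162–202 → 41 bp
Sorted largest to smallest: 95, 52, 41, 14 bp.

95, 52, 41, 14 bp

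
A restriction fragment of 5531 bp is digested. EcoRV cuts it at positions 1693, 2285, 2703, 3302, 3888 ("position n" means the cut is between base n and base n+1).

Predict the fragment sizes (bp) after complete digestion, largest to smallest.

Linear molecule, 5 cuts → 6 fragments:
  1693 − 0 = 1693 bp
  2285 − 1693 = 592 bp
  2703 − 2285 = 418 bp
  3302 − 2703 = 599 bp
  3888 − 3302 = 586 bp
  5531 − 3888 = 1643 bp
Sorted largest to smallest: 1693, 1643, 599, 592, 586, 418 bp.

1693, 1643, 599, 592, 586, 418 bp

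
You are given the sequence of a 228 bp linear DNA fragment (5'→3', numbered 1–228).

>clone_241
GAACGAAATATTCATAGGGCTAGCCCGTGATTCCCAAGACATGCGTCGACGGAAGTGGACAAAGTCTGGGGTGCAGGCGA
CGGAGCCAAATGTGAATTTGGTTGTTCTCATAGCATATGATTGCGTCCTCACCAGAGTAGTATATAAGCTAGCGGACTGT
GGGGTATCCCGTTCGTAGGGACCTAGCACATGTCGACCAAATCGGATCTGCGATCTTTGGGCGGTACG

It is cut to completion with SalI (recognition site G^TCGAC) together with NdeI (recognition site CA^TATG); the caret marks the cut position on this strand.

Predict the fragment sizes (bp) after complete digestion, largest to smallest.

SalI sites (GTCGAC) start at positions 45, 192.
SalI cuts after the first base of each site, so after positions 45, 192.
The NdeI site (CATATG) starts at position 114.
NdeI cuts after base 2 of each site, so after position 115.
Combined cut positions: 45, 115, 192.
Linear molecule, 3 cuts → 4 fragments:
  1–45 → 45 bp
  46–115 → 70 bp
  116–192 → 77 bp
  193–228 → 36 bp
Sorted largest to smallest: 77, 70, 45, 36 bp.

77, 70, 45, 36 bp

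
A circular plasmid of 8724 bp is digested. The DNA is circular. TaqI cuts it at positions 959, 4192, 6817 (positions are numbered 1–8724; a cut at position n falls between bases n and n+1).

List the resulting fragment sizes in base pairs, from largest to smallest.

Circular molecule, 3 cuts → 3 fragments:
  4192 − 959 = 3233 bp
  6817 − 4192 = 2625 bp
  wrap: 8724 − 6817 + 959 = 2866 bp
Sorted largest to smallest: 3233, 2866, 2625 bp.

3233, 2866, 2625 bp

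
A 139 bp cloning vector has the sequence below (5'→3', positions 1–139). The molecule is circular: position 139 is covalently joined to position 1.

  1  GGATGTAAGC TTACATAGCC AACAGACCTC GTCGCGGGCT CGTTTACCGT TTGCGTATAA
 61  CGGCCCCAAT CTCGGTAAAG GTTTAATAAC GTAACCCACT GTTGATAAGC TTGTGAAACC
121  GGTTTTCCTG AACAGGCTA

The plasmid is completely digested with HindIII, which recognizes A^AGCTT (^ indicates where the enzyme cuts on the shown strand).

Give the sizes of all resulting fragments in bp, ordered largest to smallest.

100, 39 bp

HindIII sites (AAGCTT) start at positions 7, 107.
HindIII cuts after the first base of each site, so after positions 7, 107.
Circular molecule, 2 cuts → 2 fragments:
  8–107 → 100 bp
  108–139 then 1–7 → 32 + 7 = 39 bp
Sorted largest to smallest: 100, 39 bp.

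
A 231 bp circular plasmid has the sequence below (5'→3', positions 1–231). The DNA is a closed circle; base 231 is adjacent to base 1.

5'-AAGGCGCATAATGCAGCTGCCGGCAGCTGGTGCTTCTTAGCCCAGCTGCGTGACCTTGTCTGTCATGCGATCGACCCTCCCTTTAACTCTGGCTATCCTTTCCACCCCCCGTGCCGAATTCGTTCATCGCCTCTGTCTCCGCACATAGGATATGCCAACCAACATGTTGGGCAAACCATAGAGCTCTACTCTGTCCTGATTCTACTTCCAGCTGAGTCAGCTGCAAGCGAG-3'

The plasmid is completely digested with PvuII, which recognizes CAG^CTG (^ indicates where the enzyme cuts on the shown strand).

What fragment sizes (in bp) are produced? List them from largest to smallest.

PvuII sites (CAGCTG) start at positions 14, 24, 43, 209, 218.
PvuII cuts after base 3 of each site, so after positions 16, 26, 45, 211, 220.
Circular molecule, 5 cuts → 5 fragments:
  17–26 → 10 bp
  27–45 → 19 bp
  46–211 → 166 bp
  212–220 → 9 bp
  221–231 then 1–16 → 11 + 16 = 27 bp
Sorted largest to smallest: 166, 27, 19, 10, 9 bp.

166, 27, 19, 10, 9 bp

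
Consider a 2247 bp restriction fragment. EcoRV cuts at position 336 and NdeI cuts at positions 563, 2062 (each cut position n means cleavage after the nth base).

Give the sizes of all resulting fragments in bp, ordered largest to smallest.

1499, 336, 227, 185 bp

Combined cut positions (sorted): 336, 563, 2062.
Linear molecule, 3 cuts → 4 fragments:
  336 − 0 = 336 bp
  563 − 336 = 227 bp
  2062 − 563 = 1499 bp
  2247 − 2062 = 185 bp
Sorted largest to smallest: 1499, 336, 227, 185 bp.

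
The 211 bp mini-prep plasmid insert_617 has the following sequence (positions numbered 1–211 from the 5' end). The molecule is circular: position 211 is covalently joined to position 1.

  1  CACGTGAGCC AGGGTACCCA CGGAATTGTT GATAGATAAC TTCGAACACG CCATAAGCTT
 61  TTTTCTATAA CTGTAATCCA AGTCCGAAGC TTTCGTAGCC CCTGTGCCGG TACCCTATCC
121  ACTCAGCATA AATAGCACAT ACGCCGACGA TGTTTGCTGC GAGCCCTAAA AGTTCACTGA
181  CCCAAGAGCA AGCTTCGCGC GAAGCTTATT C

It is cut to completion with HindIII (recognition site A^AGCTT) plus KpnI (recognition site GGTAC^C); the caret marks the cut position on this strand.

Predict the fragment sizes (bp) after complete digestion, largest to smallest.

77, 38, 32, 26, 26, 12 bp

HindIII sites (AAGCTT) start at positions 55, 87, 190, 202.
HindIII cuts after the first base of each site, so after positions 55, 87, 190, 202.
KpnI sites (GGTACC) start at positions 13, 109.
KpnI cuts after base 5 of each site (before the last base), so after positions 17, 113.
Combined cut positions: 17, 55, 87, 113, 190, 202.
Circular molecule, 6 cuts → 6 fragments:
  18–55 → 38 bp
  56–87 → 32 bp
  88–113 → 26 bp
  114–190 → 77 bp
  191–202 → 12 bp
  203–211 then 1–17 → 9 + 17 = 26 bp
Sorted largest to smallest: 77, 38, 32, 26, 26, 12 bp.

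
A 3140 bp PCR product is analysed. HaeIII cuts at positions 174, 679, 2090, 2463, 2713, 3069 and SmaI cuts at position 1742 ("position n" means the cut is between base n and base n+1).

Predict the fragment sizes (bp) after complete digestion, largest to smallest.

Combined cut positions (sorted): 174, 679, 1742, 2090, 2463, 2713, 3069.
Linear molecule, 7 cuts → 8 fragments:
  174 − 0 = 174 bp
  679 − 174 = 505 bp
  1742 − 679 = 1063 bp
  2090 − 1742 = 348 bp
  2463 − 2090 = 373 bp
  2713 − 2463 = 250 bp
  3069 − 2713 = 356 bp
  3140 − 3069 = 71 bp
Sorted largest to smallest: 1063, 505, 373, 356, 348, 250, 174, 71 bp.

1063, 505, 373, 356, 348, 250, 174, 71 bp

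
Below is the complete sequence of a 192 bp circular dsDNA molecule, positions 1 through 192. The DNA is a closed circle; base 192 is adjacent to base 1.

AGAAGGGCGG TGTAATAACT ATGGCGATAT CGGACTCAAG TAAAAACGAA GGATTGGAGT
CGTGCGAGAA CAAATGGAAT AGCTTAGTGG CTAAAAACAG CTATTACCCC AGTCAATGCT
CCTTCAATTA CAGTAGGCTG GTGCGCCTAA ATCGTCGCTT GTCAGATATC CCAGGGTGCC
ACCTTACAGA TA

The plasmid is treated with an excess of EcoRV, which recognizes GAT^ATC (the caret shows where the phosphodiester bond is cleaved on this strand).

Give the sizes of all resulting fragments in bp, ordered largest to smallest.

EcoRV sites (GATATC) start at positions 26, 165.
EcoRV cuts after base 3 of each site, so after positions 28, 167.
Circular molecule, 2 cuts → 2 fragments:
  29–167 → 139 bp
  168–192 then 1–28 → 25 + 28 = 53 bp
Sorted largest to smallest: 139, 53 bp.

139, 53 bp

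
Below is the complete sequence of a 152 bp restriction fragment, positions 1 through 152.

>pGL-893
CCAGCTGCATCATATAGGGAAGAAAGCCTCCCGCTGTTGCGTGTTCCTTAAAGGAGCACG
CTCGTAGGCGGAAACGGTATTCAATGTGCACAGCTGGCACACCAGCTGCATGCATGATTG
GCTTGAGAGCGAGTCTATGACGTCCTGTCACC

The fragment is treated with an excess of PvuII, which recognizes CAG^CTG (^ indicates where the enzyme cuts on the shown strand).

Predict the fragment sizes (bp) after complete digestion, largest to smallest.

PvuII sites (CAGCTG) start at positions 2, 91, 103.
PvuII cuts after base 3 of each site, so after positions 4, 93, 105.
Linear molecule, 3 cuts → 4 fragments:
  1–4 → 4 bp
  5–93 → 89 bp
  94–105 → 12 bp
  106–152 → 47 bp
Sorted largest to smallest: 89, 47, 12, 4 bp.

89, 47, 12, 4 bp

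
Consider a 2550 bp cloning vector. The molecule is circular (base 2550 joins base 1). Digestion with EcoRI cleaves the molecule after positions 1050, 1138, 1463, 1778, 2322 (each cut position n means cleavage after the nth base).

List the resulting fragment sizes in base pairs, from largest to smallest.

Circular molecule, 5 cuts → 5 fragments:
  1138 − 1050 = 88 bp
  1463 − 1138 = 325 bp
  1778 − 1463 = 315 bp
  2322 − 1778 = 544 bp
  wrap: 2550 − 2322 + 1050 = 1278 bp
Sorted largest to smallest: 1278, 544, 325, 315, 88 bp.

1278, 544, 325, 315, 88 bp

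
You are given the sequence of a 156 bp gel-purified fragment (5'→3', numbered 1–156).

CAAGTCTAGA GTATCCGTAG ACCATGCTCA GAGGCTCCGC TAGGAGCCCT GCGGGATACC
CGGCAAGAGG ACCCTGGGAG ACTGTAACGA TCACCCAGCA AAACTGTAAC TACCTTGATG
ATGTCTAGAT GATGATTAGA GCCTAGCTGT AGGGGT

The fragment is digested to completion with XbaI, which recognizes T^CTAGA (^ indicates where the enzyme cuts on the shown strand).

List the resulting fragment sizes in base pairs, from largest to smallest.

119, 32, 5 bp

XbaI sites (TCTAGA) start at positions 5, 124.
XbaI cuts after the first base of each site, so after positions 5, 124.
Linear molecule, 2 cuts → 3 fragments:
  1–5 → 5 bp
  6–124 → 119 bp
  125–156 → 32 bp
Sorted largest to smallest: 119, 32, 5 bp.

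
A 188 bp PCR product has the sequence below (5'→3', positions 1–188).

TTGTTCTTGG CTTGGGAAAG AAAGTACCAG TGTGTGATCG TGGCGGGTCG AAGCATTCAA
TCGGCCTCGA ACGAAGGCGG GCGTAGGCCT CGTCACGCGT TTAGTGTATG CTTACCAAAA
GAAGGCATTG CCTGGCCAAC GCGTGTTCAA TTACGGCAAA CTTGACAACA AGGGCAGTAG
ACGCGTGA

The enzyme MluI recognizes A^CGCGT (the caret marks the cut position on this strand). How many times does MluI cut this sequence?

3

ACGCGT occurs starting at positions 95, 139, 181.
MluI cuts at 3 sites.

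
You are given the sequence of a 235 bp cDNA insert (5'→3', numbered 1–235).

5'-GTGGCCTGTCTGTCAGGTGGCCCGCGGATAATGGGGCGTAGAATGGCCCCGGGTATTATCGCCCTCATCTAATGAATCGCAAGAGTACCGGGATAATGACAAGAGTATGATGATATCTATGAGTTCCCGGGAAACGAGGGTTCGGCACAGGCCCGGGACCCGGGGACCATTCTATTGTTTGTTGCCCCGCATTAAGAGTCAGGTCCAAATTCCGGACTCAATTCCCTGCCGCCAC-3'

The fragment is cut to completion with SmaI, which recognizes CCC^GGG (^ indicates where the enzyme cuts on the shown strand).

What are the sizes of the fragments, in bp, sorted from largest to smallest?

78, 74, 50, 26, 7 bp

SmaI sites (CCCGGG) start at positions 48, 126, 152, 159.
SmaI cuts after base 3 of each site, so after positions 50, 128, 154, 161.
Linear molecule, 4 cuts → 5 fragments:
  1–50 → 50 bp
  51–128 → 78 bp
  129–154 → 26 bp
  155–161 → 7 bp
  162–235 → 74 bp
Sorted largest to smallest: 78, 74, 50, 26, 7 bp.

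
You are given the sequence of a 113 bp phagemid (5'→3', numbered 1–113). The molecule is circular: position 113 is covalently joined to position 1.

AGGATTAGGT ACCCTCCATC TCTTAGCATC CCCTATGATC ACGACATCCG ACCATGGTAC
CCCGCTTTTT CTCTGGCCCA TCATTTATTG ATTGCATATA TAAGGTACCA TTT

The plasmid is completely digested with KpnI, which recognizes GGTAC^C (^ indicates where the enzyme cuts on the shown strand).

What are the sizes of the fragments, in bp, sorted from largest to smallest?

48, 48, 17 bp

KpnI sites (GGTACC) start at positions 8, 56, 104.
KpnI cuts after base 5 of each site (before the last base), so after positions 12, 60, 108.
Circular molecule, 3 cuts → 3 fragments:
  13–60 → 48 bp
  61–108 → 48 bp
  109–113 then 1–12 → 5 + 12 = 17 bp
Sorted largest to smallest: 48, 48, 17 bp.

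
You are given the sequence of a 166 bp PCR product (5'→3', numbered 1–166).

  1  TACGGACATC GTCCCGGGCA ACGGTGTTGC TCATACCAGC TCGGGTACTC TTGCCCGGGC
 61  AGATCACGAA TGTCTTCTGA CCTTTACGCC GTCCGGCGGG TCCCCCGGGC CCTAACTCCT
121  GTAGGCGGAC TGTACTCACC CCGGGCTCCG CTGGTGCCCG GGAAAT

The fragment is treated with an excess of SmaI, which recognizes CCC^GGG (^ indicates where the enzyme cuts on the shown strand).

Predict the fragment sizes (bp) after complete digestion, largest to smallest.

50, 41, 36, 17, 15, 7 bp

SmaI sites (CCCGGG) start at positions 13, 54, 104, 140, 157.
SmaI cuts after base 3 of each site, so after positions 15, 56, 106, 142, 159.
Linear molecule, 5 cuts → 6 fragments:
  1–15 → 15 bp
  16–56 → 41 bp
  57–106 → 50 bp
  107–142 → 36 bp
  143–159 → 17 bp
  160–166 → 7 bp
Sorted largest to smallest: 50, 41, 36, 17, 15, 7 bp.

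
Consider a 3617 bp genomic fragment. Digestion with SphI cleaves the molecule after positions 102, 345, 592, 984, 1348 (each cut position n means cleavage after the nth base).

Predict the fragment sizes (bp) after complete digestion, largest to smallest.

Linear molecule, 5 cuts → 6 fragments:
  102 − 0 = 102 bp
  345 − 102 = 243 bp
  592 − 345 = 247 bp
  984 − 592 = 392 bp
  1348 − 984 = 364 bp
  3617 − 1348 = 2269 bp
Sorted largest to smallest: 2269, 392, 364, 247, 243, 102 bp.

2269, 392, 364, 247, 243, 102 bp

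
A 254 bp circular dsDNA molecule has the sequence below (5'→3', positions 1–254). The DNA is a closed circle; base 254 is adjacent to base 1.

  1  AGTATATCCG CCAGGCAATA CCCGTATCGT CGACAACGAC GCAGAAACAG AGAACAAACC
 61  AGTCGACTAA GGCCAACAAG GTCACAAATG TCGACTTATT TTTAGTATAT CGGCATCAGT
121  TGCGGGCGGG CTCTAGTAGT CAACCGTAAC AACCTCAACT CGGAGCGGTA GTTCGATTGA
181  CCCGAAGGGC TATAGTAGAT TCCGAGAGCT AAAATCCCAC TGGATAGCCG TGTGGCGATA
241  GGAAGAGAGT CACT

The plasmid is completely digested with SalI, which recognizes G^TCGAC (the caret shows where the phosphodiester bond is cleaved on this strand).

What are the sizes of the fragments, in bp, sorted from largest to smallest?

193, 33, 28 bp

SalI sites (GTCGAC) start at positions 29, 62, 90.
SalI cuts after the first base of each site, so after positions 29, 62, 90.
Circular molecule, 3 cuts → 3 fragments:
  30–62 → 33 bp
  63–90 → 28 bp
  91–254 then 1–29 → 164 + 29 = 193 bp
Sorted largest to smallest: 193, 33, 28 bp.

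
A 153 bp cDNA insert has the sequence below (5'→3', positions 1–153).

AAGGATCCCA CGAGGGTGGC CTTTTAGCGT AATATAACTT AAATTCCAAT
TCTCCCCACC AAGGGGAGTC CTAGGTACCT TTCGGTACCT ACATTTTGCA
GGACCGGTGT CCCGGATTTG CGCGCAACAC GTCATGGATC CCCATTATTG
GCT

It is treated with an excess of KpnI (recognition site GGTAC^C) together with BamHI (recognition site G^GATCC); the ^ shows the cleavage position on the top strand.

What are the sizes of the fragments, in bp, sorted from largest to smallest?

KpnI sites (GGTACC) start at positions 74, 84.
KpnI cuts after base 5 of each site (before the last base), so after positions 78, 88.
BamHI sites (GGATCC) start at positions 3, 136.
BamHI cuts after the first base of each site, so after positions 3, 136.
Combined cut positions: 3, 78, 88, 136.
Linear molecule, 4 cuts → 5 fragments:
  1–3 → 3 bp
  4–78 → 75 bp
  79–88 → 10 bp
  89–136 → 48 bp
  137–153 → 17 bp
Sorted largest to smallest: 75, 48, 17, 10, 3 bp.

75, 48, 17, 10, 3 bp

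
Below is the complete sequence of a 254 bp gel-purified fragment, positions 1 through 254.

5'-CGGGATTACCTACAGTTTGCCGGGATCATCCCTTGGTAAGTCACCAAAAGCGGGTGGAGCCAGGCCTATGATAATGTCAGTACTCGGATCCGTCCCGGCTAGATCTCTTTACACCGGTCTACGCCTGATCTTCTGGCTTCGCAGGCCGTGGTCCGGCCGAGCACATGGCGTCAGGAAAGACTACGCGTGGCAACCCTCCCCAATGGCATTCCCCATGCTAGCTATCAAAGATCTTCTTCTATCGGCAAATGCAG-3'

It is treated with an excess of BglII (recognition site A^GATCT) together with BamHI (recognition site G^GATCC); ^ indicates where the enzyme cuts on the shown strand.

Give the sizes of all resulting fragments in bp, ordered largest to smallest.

128, 86, 25, 15 bp

BglII sites (AGATCT) start at positions 101, 229.
BglII cuts after the first base of each site, so after positions 101, 229.
The BamHI site (GGATCC) starts at position 86.
BamHI cuts after the first base of each site, so after position 86.
Combined cut positions: 86, 101, 229.
Linear molecule, 3 cuts → 4 fragments:
  1–86 → 86 bp
  87–101 → 15 bp
  102–229 → 128 bp
  230–254 → 25 bp
Sorted largest to smallest: 128, 86, 25, 15 bp.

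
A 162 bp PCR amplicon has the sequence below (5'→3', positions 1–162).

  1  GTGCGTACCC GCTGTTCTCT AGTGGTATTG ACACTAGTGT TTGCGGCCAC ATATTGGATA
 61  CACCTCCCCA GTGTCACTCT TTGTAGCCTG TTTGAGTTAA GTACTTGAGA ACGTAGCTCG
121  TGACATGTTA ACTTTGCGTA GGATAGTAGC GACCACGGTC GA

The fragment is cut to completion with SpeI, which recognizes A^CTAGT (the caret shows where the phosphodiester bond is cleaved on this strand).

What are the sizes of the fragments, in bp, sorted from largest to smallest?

The SpeI site (ACTAGT) starts at position 33.
SpeI cuts after the first base of each site, so after position 33.
Linear molecule, 1 cut → 2 fragments:
  1–33 → 33 bp
  34–162 → 129 bp
Sorted largest to smallest: 129, 33 bp.

129, 33 bp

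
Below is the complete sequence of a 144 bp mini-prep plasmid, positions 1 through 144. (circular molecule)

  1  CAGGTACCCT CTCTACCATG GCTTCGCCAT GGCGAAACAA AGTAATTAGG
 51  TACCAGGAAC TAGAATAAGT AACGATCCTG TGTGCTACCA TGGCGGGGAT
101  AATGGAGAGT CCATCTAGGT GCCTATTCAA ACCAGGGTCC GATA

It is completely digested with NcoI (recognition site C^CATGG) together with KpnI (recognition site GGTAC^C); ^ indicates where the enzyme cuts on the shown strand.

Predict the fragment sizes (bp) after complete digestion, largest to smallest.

63, 35, 26, 11, 9 bp

NcoI sites (CCATGG) start at positions 16, 27, 88.
NcoI cuts after the first base of each site, so after positions 16, 27, 88.
KpnI sites (GGTACC) start at positions 3, 49.
KpnI cuts after base 5 of each site (before the last base), so after positions 7, 53.
Combined cut positions: 7, 16, 27, 53, 88.
Circular molecule, 5 cuts → 5 fragments:
  8–16 → 9 bp
  17–27 → 11 bp
  28–53 → 26 bp
  54–88 → 35 bp
  89–144 then 1–7 → 56 + 7 = 63 bp
Sorted largest to smallest: 63, 35, 26, 11, 9 bp.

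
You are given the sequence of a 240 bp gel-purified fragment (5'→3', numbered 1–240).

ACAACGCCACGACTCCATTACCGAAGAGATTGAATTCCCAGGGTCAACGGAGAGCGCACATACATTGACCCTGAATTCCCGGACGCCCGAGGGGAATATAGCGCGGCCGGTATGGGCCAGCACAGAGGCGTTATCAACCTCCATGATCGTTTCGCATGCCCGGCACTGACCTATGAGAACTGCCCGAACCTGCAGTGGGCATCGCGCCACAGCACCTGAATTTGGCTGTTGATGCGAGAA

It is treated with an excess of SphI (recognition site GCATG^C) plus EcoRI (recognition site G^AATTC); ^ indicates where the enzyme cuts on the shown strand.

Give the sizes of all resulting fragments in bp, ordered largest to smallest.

85, 82, 41, 32 bp

The SphI site (GCATGC) starts at position 154.
SphI cuts after base 5 of each site (before the last base), so after position 158.
EcoRI sites (GAATTC) start at positions 32, 73.
EcoRI cuts after the first base of each site, so after positions 32, 73.
Combined cut positions: 32, 73, 158.
Linear molecule, 3 cuts → 4 fragments:
  1–32 → 32 bp
  33–73 → 41 bp
  74–158 → 85 bp
  159–240 → 82 bp
Sorted largest to smallest: 85, 82, 41, 32 bp.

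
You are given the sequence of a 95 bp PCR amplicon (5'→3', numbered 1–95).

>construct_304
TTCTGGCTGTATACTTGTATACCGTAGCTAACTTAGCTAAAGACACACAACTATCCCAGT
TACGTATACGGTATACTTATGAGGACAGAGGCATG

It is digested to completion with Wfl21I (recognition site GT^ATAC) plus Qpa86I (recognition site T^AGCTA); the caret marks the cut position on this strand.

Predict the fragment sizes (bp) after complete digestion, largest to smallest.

31, 23, 10, 9, 8, 7, 7 bp

Wfl21I sites (GTATAC) start at positions 9, 17, 64, 71.
Wfl21I cuts after base 2 of each site, so after positions 10, 18, 65, 72.
Qpa86I sites (TAGCTA) start at positions 25, 34.
Qpa86I cuts after the first base of each site, so after positions 25, 34.
Combined cut positions: 10, 18, 25, 34, 65, 72.
Linear molecule, 6 cuts → 7 fragments:
  1–10 → 10 bp
  11–18 → 8 bp
  19–25 → 7 bp
  26–34 → 9 bp
  35–65 → 31 bp
  66–72 → 7 bp
  73–95 → 23 bp
Sorted largest to smallest: 31, 23, 10, 9, 8, 7, 7 bp.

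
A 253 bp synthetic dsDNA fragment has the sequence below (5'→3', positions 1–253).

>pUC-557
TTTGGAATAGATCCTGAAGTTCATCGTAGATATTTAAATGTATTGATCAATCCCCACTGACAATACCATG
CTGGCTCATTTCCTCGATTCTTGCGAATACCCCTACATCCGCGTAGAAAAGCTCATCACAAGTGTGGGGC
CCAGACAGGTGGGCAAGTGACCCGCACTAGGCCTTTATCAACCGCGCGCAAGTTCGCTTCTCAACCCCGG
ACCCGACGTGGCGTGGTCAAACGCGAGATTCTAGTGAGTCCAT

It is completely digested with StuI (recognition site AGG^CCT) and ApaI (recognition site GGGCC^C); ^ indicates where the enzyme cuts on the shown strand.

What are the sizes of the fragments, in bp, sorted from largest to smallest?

The StuI site (AGGCCT) starts at position 169.
StuI cuts after base 3 of each site, so after position 171.
The ApaI site (GGGCCC) starts at position 137.
ApaI cuts after base 5 of each site (before the last base), so after position 141.
Combined cut positions: 141, 171.
Linear molecule, 2 cuts → 3 fragments:
  1–141 → 141 bp
  142–171 → 30 bp
  172–253 → 82 bp
Sorted largest to smallest: 141, 82, 30 bp.

141, 82, 30 bp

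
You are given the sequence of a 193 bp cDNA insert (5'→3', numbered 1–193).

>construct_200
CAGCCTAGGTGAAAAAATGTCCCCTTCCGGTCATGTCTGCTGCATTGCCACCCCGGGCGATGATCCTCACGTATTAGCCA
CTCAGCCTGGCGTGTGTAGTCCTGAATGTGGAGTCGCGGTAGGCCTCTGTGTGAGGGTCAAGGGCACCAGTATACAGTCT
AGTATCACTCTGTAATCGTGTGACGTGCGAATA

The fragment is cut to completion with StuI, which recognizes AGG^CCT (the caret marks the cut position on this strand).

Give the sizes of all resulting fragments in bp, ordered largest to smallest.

The StuI site (AGGCCT) starts at position 121.
StuI cuts after base 3 of each site, so after position 123.
Linear molecule, 1 cut → 2 fragments:
  1–123 → 123 bp
  124–193 → 70 bp
Sorted largest to smallest: 123, 70 bp.

123, 70 bp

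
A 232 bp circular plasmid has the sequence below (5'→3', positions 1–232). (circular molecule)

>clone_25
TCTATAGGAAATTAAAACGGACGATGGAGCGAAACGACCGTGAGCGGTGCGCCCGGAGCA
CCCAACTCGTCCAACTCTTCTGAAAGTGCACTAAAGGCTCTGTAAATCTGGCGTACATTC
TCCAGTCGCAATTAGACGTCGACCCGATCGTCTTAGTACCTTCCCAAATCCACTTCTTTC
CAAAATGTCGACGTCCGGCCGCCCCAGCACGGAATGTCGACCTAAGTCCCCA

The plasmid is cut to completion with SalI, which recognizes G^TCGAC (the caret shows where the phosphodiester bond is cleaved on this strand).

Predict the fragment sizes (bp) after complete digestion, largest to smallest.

154, 49, 29 bp

SalI sites (GTCGAC) start at positions 138, 187, 216.
SalI cuts after the first base of each site, so after positions 138, 187, 216.
Circular molecule, 3 cuts → 3 fragments:
  139–187 → 49 bp
  188–216 → 29 bp
  217–232 then 1–138 → 16 + 138 = 154 bp
Sorted largest to smallest: 154, 49, 29 bp.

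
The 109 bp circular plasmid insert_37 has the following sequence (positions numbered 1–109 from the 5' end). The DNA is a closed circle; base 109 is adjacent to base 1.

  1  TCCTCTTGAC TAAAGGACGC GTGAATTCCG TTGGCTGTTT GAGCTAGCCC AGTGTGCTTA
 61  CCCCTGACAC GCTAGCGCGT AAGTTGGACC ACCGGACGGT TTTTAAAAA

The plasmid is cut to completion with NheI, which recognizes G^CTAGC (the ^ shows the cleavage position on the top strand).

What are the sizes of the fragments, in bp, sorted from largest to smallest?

81, 28 bp

NheI sites (GCTAGC) start at positions 43, 71.
NheI cuts after the first base of each site, so after positions 43, 71.
Circular molecule, 2 cuts → 2 fragments:
  44–71 → 28 bp
  72–109 then 1–43 → 38 + 43 = 81 bp
Sorted largest to smallest: 81, 28 bp.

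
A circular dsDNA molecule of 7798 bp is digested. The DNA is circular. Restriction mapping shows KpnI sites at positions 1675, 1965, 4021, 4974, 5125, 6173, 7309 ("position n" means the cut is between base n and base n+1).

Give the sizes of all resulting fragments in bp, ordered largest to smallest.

2164, 2056, 1136, 1048, 953, 290, 151 bp

Circular molecule, 7 cuts → 7 fragments:
  1965 − 1675 = 290 bp
  4021 − 1965 = 2056 bp
  4974 − 4021 = 953 bp
  5125 − 4974 = 151 bp
  6173 − 5125 = 1048 bp
  7309 − 6173 = 1136 bp
  wrap: 7798 − 7309 + 1675 = 2164 bp
Sorted largest to smallest: 2164, 2056, 1136, 1048, 953, 290, 151 bp.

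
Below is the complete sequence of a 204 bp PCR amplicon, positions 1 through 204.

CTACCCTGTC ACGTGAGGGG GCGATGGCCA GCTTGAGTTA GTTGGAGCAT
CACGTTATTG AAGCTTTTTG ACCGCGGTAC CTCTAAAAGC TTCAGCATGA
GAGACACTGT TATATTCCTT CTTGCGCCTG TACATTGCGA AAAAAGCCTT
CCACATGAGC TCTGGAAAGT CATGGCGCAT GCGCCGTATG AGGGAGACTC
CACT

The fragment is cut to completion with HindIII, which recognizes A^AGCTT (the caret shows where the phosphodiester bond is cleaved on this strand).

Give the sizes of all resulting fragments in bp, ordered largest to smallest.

117, 61, 26 bp

HindIII sites (AAGCTT) start at positions 61, 87.
HindIII cuts after the first base of each site, so after positions 61, 87.
Linear molecule, 2 cuts → 3 fragments:
  1–61 → 61 bp
  62–87 → 26 bp
  88–204 → 117 bp
Sorted largest to smallest: 117, 61, 26 bp.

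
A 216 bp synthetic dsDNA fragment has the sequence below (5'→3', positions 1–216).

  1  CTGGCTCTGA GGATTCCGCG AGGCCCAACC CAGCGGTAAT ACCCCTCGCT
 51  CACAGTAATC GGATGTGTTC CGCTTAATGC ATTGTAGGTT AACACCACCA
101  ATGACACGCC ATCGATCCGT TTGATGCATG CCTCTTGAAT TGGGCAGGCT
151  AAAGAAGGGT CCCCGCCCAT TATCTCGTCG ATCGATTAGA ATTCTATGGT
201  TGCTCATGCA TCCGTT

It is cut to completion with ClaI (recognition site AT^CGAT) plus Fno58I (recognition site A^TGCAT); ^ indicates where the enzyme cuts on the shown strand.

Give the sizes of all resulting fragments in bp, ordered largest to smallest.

ClaI sites (ATCGAT) start at positions 111, 181.
ClaI cuts after base 2 of each site, so after positions 112, 182.
Fno58I sites (ATGCAT) start at positions 77, 124, 206.
Fno58I cuts after the first base of each site, so after positions 77, 124, 206.
Combined cut positions: 77, 112, 124, 182, 206.
Linear molecule, 5 cuts → 6 fragments:
  1–77 → 77 bp
  78–112 → 35 bp
  113–124 → 12 bp
  125–182 → 58 bp
  183–206 → 24 bp
  207–216 → 10 bp
Sorted largest to smallest: 77, 58, 35, 24, 12, 10 bp.

77, 58, 35, 24, 12, 10 bp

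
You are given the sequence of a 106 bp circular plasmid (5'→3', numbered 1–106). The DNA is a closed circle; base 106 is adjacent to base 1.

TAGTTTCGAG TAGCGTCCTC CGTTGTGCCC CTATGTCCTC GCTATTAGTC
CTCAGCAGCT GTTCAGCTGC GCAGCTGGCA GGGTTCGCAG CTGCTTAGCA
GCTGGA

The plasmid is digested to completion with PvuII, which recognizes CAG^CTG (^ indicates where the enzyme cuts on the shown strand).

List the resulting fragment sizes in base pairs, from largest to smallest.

63, 16, 11, 8, 8 bp

PvuII sites (CAGCTG) start at positions 56, 64, 72, 88, 99.
PvuII cuts after base 3 of each site, so after positions 58, 66, 74, 90, 101.
Circular molecule, 5 cuts → 5 fragments:
  59–66 → 8 bp
  67–74 → 8 bp
  75–90 → 16 bp
  91–101 → 11 bp
  102–106 then 1–58 → 5 + 58 = 63 bp
Sorted largest to smallest: 63, 16, 11, 8, 8 bp.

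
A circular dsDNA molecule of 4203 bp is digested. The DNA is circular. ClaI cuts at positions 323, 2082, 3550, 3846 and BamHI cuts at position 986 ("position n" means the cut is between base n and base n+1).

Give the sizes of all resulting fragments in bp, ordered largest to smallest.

1468, 1096, 680, 663, 296 bp

Combined cut positions (sorted): 323, 986, 2082, 3550, 3846.
Circular molecule, 5 cuts → 5 fragments:
  986 − 323 = 663 bp
  2082 − 986 = 1096 bp
  3550 − 2082 = 1468 bp
  3846 − 3550 = 296 bp
  wrap: 4203 − 3846 + 323 = 680 bp
Sorted largest to smallest: 1468, 1096, 680, 663, 296 bp.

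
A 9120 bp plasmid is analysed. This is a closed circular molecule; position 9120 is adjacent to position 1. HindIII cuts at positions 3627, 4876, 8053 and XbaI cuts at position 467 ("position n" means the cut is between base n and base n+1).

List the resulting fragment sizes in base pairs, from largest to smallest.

Combined cut positions (sorted): 467, 3627, 4876, 8053.
Circular molecule, 4 cuts → 4 fragments:
  3627 − 467 = 3160 bp
  4876 − 3627 = 1249 bp
  8053 − 4876 = 3177 bp
  wrap: 9120 − 8053 + 467 = 1534 bp
Sorted largest to smallest: 3177, 3160, 1534, 1249 bp.

3177, 3160, 1534, 1249 bp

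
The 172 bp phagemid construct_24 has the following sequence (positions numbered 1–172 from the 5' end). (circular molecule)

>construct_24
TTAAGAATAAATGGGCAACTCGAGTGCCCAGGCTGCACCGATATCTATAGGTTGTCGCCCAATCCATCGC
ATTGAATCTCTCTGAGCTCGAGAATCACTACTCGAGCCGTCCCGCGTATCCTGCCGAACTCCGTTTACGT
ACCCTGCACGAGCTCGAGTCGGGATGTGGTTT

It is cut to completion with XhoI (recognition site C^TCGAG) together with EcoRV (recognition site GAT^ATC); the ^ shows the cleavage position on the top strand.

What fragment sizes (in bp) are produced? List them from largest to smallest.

52, 45, 38, 23, 14 bp

XhoI sites (CTCGAG) start at positions 19, 87, 101, 153.
XhoI cuts after the first base of each site, so after positions 19, 87, 101, 153.
The EcoRV site (GATATC) starts at position 40.
EcoRV cuts after base 3 of each site, so after position 42.
Combined cut positions: 19, 42, 87, 101, 153.
Circular molecule, 5 cuts → 5 fragments:
  20–42 → 23 bp
  43–87 → 45 bp
  88–101 → 14 bp
  102–153 → 52 bp
  154–172 then 1–19 → 19 + 19 = 38 bp
Sorted largest to smallest: 52, 45, 38, 23, 14 bp.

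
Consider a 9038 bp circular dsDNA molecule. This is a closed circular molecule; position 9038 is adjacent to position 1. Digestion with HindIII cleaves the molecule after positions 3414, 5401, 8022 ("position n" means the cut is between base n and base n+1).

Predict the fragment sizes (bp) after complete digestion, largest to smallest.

Circular molecule, 3 cuts → 3 fragments:
  5401 − 3414 = 1987 bp
  8022 − 5401 = 2621 bp
  wrap: 9038 − 8022 + 3414 = 4430 bp
Sorted largest to smallest: 4430, 2621, 1987 bp.

4430, 2621, 1987 bp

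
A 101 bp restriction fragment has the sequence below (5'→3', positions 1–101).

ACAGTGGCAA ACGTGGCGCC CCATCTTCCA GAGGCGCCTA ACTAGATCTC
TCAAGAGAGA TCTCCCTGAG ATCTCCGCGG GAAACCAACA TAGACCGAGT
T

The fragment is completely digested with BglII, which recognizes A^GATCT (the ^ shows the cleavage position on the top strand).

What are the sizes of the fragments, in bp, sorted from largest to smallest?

44, 32, 14, 11 bp

BglII sites (AGATCT) start at positions 44, 58, 69.
BglII cuts after the first base of each site, so after positions 44, 58, 69.
Linear molecule, 3 cuts → 4 fragments:
  1–44 → 44 bp
  45–58 → 14 bp
  59–69 → 11 bp
  70–101 → 32 bp
Sorted largest to smallest: 44, 32, 14, 11 bp.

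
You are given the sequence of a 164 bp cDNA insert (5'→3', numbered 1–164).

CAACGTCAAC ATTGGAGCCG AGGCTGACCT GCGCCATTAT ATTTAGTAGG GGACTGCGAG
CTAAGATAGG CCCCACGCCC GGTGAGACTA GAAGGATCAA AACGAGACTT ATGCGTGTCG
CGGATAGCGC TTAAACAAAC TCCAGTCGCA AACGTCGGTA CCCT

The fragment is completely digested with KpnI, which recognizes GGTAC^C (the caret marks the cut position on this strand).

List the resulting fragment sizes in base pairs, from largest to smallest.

The KpnI site (GGTACC) starts at position 157.
KpnI cuts after base 5 of each site (before the last base), so after position 161.
Linear molecule, 1 cut → 2 fragments:
  1–161 → 161 bp
  162–164 → 3 bp
Sorted largest to smallest: 161, 3 bp.

161, 3 bp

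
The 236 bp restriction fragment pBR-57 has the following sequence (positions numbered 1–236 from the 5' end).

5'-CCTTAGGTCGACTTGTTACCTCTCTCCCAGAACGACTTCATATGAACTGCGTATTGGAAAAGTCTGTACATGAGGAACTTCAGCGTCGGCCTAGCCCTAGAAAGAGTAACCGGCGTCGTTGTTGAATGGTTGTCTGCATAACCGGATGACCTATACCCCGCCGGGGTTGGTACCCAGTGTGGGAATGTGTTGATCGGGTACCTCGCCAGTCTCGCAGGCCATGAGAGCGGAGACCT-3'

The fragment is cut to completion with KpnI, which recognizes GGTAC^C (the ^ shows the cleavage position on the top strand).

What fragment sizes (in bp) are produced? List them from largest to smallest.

KpnI sites (GGTACC) start at positions 169, 197.
KpnI cuts after base 5 of each site (before the last base), so after positions 173, 201.
Linear molecule, 2 cuts → 3 fragments:
  1–173 → 173 bp
  174–201 → 28 bp
  202–236 → 35 bp
Sorted largest to smallest: 173, 35, 28 bp.

173, 35, 28 bp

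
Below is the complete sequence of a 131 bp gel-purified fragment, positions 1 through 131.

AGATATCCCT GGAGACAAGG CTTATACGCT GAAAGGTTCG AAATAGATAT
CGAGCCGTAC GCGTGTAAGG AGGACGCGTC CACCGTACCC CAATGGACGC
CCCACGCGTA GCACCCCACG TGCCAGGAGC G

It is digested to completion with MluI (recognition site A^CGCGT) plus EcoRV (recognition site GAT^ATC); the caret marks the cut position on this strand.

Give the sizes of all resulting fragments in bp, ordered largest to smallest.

44, 30, 27, 15, 11, 4 bp

MluI sites (ACGCGT) start at positions 59, 74, 104.
MluI cuts after the first base of each site, so after positions 59, 74, 104.
EcoRV sites (GATATC) start at positions 2, 46.
EcoRV cuts after base 3 of each site, so after positions 4, 48.
Combined cut positions: 4, 48, 59, 74, 104.
Linear molecule, 5 cuts → 6 fragments:
  1–4 → 4 bp
  5–48 → 44 bp
  49–59 → 11 bp
  60–74 → 15 bp
  75–104 → 30 bp
  105–131 → 27 bp
Sorted largest to smallest: 44, 30, 27, 15, 11, 4 bp.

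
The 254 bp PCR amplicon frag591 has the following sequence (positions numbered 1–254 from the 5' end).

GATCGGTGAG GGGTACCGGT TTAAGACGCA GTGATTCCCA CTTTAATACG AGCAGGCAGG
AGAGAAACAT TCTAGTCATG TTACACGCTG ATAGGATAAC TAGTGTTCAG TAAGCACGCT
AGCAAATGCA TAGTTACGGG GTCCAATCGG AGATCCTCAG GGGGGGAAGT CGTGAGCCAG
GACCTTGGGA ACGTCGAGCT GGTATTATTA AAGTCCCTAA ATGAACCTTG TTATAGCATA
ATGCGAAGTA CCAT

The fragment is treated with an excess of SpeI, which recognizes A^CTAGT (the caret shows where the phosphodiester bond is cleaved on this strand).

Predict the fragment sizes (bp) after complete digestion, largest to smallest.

The SpeI site (ACTAGT) starts at position 99.
SpeI cuts after the first base of each site, so after position 99.
Linear molecule, 1 cut → 2 fragments:
  1–99 → 99 bp
  100–254 → 155 bp
Sorted largest to smallest: 155, 99 bp.

155, 99 bp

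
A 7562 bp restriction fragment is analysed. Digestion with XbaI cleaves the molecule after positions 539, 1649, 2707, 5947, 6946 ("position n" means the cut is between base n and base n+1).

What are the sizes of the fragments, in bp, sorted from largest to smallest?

3240, 1110, 1058, 999, 616, 539 bp

Linear molecule, 5 cuts → 6 fragments:
  539 − 0 = 539 bp
  1649 − 539 = 1110 bp
  2707 − 1649 = 1058 bp
  5947 − 2707 = 3240 bp
  6946 − 5947 = 999 bp
  7562 − 6946 = 616 bp
Sorted largest to smallest: 3240, 1110, 1058, 999, 616, 539 bp.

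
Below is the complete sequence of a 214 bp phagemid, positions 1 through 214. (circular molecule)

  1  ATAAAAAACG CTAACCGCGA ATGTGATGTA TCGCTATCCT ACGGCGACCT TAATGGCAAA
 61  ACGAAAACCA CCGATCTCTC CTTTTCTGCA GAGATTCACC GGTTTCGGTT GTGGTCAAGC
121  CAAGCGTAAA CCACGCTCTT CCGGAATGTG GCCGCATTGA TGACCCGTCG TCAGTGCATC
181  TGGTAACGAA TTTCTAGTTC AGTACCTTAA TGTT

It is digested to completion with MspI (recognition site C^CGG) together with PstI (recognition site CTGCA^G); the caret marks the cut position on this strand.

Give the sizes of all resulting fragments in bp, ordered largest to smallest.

163, 42, 9 bp

MspI sites (CCGG) start at positions 99, 141.
MspI cuts after the first base of each site, so after positions 99, 141.
The PstI site (CTGCAG) starts at position 86.
PstI cuts after base 5 of each site (before the last base), so after position 90.
Combined cut positions: 90, 99, 141.
Circular molecule, 3 cuts → 3 fragments:
  91–99 → 9 bp
  100–141 → 42 bp
  142–214 then 1–90 → 73 + 90 = 163 bp
Sorted largest to smallest: 163, 42, 9 bp.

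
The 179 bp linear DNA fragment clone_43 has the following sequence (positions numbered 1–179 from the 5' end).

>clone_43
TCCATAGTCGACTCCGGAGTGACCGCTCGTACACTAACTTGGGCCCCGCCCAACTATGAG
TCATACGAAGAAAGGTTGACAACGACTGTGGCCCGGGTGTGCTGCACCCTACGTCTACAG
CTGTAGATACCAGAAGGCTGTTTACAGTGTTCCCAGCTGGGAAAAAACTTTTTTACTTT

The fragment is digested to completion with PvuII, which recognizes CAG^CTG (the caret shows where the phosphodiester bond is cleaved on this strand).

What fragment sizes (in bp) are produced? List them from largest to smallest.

120, 36, 23 bp

PvuII sites (CAGCTG) start at positions 118, 154.
PvuII cuts after base 3 of each site, so after positions 120, 156.
Linear molecule, 2 cuts → 3 fragments:
  1–120 → 120 bp
  121–156 → 36 bp
  157–179 → 23 bp
Sorted largest to smallest: 120, 36, 23 bp.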